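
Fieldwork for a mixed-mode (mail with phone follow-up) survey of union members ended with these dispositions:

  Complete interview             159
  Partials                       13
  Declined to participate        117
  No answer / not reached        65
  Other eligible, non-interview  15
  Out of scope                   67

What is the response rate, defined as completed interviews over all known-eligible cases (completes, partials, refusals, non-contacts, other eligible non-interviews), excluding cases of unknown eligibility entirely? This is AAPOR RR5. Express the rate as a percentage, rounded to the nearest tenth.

43.1%

Num → 159
Denominator → 159 + 13 + 117 + 65 + 15 = 369
RR5 = 159 / 369 = 0.4309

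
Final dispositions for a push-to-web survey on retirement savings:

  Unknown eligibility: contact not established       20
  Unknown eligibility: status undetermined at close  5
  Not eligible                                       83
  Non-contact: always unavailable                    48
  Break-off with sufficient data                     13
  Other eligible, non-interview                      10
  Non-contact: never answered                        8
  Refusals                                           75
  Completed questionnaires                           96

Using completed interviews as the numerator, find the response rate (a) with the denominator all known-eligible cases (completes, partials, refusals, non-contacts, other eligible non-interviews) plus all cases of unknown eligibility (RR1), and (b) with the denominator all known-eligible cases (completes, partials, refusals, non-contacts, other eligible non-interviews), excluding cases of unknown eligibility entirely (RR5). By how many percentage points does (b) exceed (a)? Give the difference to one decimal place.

No answer / not reached = 8 + 48 = 56
Unknown eligibility = 20 + 5 = 25
Top = 96
Base = 96 + 13 + 75 + 56 + 10 + 25 = 275
RR1 = 96 / 275 = 0.3491
Base = 96 + 13 + 75 + 56 + 10 = 250
RR5 = 96 / 250 = 0.3840
Difference = 38.40 − 34.91 = 3.49 percentage points

3.5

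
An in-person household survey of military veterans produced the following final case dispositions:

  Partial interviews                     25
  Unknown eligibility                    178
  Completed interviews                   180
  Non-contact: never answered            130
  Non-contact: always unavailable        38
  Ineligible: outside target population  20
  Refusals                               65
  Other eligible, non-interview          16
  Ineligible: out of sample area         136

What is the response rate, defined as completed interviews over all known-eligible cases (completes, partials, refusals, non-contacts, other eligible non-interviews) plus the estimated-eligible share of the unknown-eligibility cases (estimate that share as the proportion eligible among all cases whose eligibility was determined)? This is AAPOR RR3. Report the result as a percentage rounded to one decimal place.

30.7%

Never reached = 130 + 38 = 168
Screened out, ineligible = 20 + 136 = 156
Num: 180
Known eligible: 180 + 25 + 65 + 168 + 16 = 454
e = 454 / (454 + 156) = 454 / 610 = 0.7443
e × U: 0.7443 × 178 = 132.49
Denom: 454 + 132.49 = 586.49
RR3 = 180 / 586.49 = 0.3069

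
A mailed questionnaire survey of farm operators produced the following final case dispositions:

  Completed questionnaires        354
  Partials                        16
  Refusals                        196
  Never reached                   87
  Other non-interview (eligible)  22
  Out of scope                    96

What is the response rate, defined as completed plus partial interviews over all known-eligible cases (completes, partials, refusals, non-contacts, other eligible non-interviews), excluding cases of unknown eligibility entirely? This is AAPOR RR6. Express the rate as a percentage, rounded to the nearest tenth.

54.8%

Top: 354 + 16 = 370
Denom: 354 + 16 + 196 + 87 + 22 = 675
RR6 = 370 / 675 = 0.5481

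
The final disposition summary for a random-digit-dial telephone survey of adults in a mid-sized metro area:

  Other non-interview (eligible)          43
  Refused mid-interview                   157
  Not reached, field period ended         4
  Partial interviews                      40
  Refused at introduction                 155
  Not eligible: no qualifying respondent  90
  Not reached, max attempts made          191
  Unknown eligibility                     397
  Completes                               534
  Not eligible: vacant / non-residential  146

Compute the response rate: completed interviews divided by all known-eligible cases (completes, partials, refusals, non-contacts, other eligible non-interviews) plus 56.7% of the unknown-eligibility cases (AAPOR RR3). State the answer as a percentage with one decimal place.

Refusals = 155 + 157 = 312
Never reached = 4 + 191 = 195
Ineligible = 90 + 146 = 236
Top → 534
Known eligible → 534 + 40 + 312 + 195 + 43 = 1124
e × U → 0.5670 × 397 = 225.10
Base → 1124 + 225.10 = 1349.10
RR3 = 534 / 1349.10 = 0.3958

39.6%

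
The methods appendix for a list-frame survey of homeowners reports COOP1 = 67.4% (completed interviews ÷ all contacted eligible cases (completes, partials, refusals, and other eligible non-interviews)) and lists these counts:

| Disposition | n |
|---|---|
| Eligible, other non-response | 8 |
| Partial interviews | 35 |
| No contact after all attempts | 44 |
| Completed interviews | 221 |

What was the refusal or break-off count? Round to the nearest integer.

COOP1 = 221 / D = 0.674
D = 221 / 0.674 = 327.9
Rest of base = 264
refusal or break-off = 327.9 − 264 ≈ 64

64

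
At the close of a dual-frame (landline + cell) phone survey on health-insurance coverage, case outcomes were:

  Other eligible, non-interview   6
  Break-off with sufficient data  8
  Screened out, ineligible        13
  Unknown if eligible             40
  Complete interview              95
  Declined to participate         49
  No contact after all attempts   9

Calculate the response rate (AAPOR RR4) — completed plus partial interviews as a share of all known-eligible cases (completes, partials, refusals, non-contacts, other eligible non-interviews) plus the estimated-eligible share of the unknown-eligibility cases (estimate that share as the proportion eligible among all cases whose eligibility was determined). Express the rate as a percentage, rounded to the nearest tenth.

Num: 95 + 8 = 103
Known eligible: 95 + 8 + 49 + 9 + 6 = 167
e = 167 / (167 + 13) = 167 / 180 = 0.9278
e × U: 0.9278 × 40 = 37.11
Base: 167 + 37.11 = 204.11
RR4 = 103 / 204.11 = 0.5046

50.5%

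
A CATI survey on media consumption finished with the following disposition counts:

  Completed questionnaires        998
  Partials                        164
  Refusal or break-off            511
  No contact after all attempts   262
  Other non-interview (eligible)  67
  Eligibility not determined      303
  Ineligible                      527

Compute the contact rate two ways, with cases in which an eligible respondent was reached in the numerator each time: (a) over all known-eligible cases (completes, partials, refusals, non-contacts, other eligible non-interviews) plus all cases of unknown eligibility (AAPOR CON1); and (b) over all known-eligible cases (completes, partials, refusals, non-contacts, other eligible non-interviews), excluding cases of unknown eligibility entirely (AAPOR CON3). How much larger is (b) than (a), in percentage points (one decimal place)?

Num → 998 + 164 + 511 + 67 = 1740
Denom → 998 + 164 + 511 + 262 + 67 + 303 = 2305
CON1 = 1740 / 2305 = 0.7549
Denom → 998 + 164 + 511 + 262 + 67 = 2002
CON3 = 1740 / 2002 = 0.8691
Difference = 86.91 − 75.49 = 11.42 percentage points

11.4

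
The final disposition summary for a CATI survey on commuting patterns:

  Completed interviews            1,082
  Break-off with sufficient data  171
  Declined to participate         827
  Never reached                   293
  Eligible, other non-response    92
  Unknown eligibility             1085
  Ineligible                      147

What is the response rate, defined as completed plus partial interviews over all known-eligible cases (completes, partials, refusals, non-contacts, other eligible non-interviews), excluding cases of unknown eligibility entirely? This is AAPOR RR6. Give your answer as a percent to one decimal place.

Numerator: 1082 + 171 = 1253
Denom: 1082 + 171 + 827 + 293 + 92 = 2465
RR6 = 1253 / 2465 = 0.5083

50.8%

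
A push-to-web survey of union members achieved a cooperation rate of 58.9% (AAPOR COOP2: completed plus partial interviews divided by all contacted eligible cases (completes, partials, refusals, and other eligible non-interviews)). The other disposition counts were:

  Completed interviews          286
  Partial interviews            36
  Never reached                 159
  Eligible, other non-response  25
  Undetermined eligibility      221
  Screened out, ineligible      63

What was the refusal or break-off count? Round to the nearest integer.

Numerator → 286 + 36 = 322
COOP2 = 322 / D = 0.589
D = 322 / 0.589 = 546.7
Other denominator terms total 347
refusal or break-off = 546.7 − 347 ≈ 200

200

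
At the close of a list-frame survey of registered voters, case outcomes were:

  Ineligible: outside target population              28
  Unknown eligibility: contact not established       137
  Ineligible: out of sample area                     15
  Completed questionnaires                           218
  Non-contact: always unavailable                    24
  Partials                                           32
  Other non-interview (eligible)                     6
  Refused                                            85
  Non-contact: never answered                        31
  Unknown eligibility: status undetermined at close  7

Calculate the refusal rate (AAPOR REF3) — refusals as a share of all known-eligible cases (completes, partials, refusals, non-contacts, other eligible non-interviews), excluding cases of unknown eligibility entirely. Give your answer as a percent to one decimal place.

Non-contacts = 31 + 24 = 55
Undetermined eligibility = 137 + 7 = 144
Ineligible = 28 + 15 = 43
Num → 85
Denominator → 218 + 32 + 85 + 55 + 6 = 396
REF3 = 85 / 396 = 0.2146

21.5%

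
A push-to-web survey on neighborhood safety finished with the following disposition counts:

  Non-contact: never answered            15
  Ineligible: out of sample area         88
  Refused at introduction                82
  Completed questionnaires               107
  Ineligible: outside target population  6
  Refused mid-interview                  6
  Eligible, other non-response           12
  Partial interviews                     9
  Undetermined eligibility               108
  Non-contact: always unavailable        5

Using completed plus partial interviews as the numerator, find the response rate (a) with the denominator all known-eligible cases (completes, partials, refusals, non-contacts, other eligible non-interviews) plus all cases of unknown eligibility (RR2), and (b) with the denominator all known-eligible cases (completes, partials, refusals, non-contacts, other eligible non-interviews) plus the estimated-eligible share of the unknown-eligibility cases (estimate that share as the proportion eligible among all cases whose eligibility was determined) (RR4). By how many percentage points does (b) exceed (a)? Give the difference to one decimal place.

Refusals = 82 + 6 = 88
Non-contacts = 15 + 5 = 20
Not eligible = 6 + 88 = 94
Num → 107 + 9 = 116
Denominator → 107 + 9 + 88 + 20 + 12 + 108 = 344
RR2 = 116 / 344 = 0.3372
Determined eligible → 107 + 9 + 88 + 20 + 12 = 236
e = 236 / (236 + 94) = 236 / 330 = 0.7152
e × U → 0.7152 × 108 = 77.24
Denominator → 236 + 77.24 = 313.24
RR4 = 116 / 313.24 = 0.3703
Difference = 37.03 − 33.72 = 3.31 percentage points

3.3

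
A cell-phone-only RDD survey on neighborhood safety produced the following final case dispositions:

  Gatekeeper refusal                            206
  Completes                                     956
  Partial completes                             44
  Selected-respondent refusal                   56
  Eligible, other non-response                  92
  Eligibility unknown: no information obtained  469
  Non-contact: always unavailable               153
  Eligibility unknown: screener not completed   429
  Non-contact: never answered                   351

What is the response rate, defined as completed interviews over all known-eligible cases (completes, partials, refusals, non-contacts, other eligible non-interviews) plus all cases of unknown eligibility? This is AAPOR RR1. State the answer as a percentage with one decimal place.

34.7%

Refusals = 206 + 56 = 262
Non-contacts = 351 + 153 = 504
Eligibility not determined = 429 + 469 = 898
Top = 956
Denominator = 956 + 44 + 262 + 504 + 92 + 898 = 2756
RR1 = 956 / 2756 = 0.3469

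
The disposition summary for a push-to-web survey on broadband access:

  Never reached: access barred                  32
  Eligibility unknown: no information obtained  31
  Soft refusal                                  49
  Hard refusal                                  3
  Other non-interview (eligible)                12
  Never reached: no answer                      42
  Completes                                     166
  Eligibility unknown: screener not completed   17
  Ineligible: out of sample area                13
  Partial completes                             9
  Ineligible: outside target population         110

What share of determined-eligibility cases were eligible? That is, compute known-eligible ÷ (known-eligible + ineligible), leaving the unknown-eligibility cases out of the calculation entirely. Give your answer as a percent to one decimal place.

Refusal or break-off = 3 + 49 = 52
Non-contacts = 42 + 32 = 74
Unknown eligibility = 17 + 31 = 48
Not eligible = 110 + 13 = 123
Determined eligible = 166 + 9 + 52 + 74 + 12 = 313
e = 313 / (313 + 123) = 313 / 436 = 0.7179

71.8%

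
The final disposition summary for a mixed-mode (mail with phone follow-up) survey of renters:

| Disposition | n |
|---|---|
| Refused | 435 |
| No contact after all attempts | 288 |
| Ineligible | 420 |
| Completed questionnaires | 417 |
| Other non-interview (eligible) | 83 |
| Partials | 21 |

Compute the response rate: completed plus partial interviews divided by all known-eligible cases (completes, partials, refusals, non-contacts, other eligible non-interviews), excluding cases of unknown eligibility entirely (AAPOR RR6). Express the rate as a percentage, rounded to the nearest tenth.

35.2%

Num → 417 + 21 = 438
Denom → 417 + 21 + 435 + 288 + 83 = 1244
RR6 = 438 / 1244 = 0.3521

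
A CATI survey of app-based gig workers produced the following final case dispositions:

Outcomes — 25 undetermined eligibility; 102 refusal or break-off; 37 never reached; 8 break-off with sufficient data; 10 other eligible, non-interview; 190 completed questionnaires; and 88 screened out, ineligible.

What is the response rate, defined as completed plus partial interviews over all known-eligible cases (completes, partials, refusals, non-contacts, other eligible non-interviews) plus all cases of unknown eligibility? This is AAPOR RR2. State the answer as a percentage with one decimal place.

53.2%

Numerator → 190 + 8 = 198
Base → 190 + 8 + 102 + 37 + 10 + 25 = 372
RR2 = 198 / 372 = 0.5323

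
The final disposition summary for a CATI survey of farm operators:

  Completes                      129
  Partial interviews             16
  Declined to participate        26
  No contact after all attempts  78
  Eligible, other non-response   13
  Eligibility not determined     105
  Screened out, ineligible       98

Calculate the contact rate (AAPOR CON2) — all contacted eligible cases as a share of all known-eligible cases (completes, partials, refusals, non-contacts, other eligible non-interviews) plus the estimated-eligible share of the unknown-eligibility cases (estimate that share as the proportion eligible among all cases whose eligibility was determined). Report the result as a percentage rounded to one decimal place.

Num = 129 + 16 + 26 + 13 = 184
Determined eligible = 129 + 16 + 26 + 78 + 13 = 262
e = 262 / (262 + 98) = 262 / 360 = 0.7278
e × U = 0.7278 × 105 = 76.42
Denominator = 262 + 76.42 = 338.42
CON2 = 184 / 338.42 = 0.5437

54.4%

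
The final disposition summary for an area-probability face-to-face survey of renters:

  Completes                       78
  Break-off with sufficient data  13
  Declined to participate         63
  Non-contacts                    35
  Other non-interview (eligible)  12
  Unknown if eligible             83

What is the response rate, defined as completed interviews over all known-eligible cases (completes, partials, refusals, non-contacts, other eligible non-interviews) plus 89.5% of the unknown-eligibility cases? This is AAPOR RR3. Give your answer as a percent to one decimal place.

Top = 78
Known eligible = 78 + 13 + 63 + 35 + 12 = 201
e × U = 0.8950 × 83 = 74.28
Base = 201 + 74.28 = 275.28
RR3 = 78 / 275.28 = 0.2833

28.3%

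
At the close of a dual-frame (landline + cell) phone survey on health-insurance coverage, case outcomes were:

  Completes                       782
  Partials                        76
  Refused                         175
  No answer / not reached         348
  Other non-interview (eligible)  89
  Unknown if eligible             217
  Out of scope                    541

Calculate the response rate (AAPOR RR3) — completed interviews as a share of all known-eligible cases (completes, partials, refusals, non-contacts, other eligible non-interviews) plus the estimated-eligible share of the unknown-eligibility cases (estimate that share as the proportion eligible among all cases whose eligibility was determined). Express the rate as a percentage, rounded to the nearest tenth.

48.0%

Top: 782
Known eligible: 782 + 76 + 175 + 348 + 89 = 1470
e = 1470 / (1470 + 541) = 1470 / 2011 = 0.7310
Eligible share of unknowns: 0.7310 × 217 = 158.63
Base: 1470 + 158.63 = 1628.63
RR3 = 782 / 1628.63 = 0.4802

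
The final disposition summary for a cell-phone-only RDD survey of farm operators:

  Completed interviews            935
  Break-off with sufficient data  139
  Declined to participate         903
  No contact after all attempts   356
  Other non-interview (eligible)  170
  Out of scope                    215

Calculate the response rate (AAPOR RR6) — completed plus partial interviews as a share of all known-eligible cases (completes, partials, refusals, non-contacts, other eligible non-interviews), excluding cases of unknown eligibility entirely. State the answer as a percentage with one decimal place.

Top = 935 + 139 = 1074
Denom = 935 + 139 + 903 + 356 + 170 = 2503
RR6 = 1074 / 2503 = 0.4291

42.9%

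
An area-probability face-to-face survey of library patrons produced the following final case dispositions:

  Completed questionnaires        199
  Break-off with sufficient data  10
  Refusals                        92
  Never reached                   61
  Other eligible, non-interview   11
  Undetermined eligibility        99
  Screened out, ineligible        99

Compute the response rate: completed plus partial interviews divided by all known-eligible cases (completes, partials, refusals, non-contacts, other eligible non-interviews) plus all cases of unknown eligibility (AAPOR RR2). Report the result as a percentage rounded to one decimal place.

Top: 199 + 10 = 209
Denominator: 199 + 10 + 92 + 61 + 11 + 99 = 472
RR2 = 209 / 472 = 0.4428

44.3%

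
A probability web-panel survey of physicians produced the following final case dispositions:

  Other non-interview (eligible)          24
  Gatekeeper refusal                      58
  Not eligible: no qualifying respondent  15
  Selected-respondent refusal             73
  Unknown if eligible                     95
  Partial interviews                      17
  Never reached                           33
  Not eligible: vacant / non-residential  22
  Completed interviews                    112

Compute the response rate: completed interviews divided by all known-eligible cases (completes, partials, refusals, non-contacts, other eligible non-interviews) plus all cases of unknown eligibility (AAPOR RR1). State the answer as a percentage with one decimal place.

27.2%

Refused = 58 + 73 = 131
Ineligible = 15 + 22 = 37
Num: 112
Denominator: 112 + 17 + 131 + 33 + 24 + 95 = 412
RR1 = 112 / 412 = 0.2718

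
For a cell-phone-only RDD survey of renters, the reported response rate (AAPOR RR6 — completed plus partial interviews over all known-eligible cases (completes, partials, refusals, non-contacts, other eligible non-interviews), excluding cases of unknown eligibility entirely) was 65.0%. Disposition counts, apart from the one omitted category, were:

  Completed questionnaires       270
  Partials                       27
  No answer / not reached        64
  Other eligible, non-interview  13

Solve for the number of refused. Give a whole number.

83

Top = 270 + 27 = 297
RR6 = 297 / D = 0.650
D = 297 / 0.650 = 456.9
Rest of base = 374
refused = 456.9 − 374 ≈ 83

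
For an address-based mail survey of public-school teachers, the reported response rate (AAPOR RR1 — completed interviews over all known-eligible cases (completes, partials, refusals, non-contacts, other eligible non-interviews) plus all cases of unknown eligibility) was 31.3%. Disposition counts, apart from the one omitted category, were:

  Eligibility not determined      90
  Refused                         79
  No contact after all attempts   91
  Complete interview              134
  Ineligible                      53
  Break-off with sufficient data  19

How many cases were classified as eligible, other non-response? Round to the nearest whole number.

RR1 = 134 / D = 0.313
D = 134 / 0.313 = 428.1
Rest of base = 413
eligible, other non-response = 428.1 − 413 ≈ 15

15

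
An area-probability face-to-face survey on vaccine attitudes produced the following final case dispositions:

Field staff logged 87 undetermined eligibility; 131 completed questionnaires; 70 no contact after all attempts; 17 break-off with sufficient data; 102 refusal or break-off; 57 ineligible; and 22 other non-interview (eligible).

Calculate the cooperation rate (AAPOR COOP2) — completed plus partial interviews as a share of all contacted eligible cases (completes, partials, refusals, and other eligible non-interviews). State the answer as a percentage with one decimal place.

54.4%

Num = 131 + 17 = 148
Denom = 131 + 17 + 102 + 22 = 272
COOP2 = 148 / 272 = 0.5441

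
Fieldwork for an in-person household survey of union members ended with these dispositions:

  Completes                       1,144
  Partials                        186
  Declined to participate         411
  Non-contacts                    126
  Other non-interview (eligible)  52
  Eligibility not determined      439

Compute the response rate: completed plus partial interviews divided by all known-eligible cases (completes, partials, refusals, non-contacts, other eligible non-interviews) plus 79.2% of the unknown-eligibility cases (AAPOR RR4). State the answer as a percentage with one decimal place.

Top = 1144 + 186 = 1330
Known eligible = 1144 + 186 + 411 + 126 + 52 = 1919
e × U = 0.7920 × 439 = 347.69
Base = 1919 + 347.69 = 2266.69
RR4 = 1330 / 2266.69 = 0.5868

58.7%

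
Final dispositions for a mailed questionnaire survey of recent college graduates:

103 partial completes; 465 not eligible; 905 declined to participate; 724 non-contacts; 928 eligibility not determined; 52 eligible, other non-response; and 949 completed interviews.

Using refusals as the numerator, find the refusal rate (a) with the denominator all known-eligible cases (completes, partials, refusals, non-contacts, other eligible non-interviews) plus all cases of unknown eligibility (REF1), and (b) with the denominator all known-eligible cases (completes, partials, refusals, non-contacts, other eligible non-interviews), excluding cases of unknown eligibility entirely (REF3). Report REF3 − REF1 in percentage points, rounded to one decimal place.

Top: 905
Denominator: 949 + 103 + 905 + 724 + 52 + 928 = 3661
REF1 = 905 / 3661 = 0.2472
Denominator: 949 + 103 + 905 + 724 + 52 = 2733
REF3 = 905 / 2733 = 0.3311
Difference = 33.11 − 24.72 = 8.39 percentage points

8.4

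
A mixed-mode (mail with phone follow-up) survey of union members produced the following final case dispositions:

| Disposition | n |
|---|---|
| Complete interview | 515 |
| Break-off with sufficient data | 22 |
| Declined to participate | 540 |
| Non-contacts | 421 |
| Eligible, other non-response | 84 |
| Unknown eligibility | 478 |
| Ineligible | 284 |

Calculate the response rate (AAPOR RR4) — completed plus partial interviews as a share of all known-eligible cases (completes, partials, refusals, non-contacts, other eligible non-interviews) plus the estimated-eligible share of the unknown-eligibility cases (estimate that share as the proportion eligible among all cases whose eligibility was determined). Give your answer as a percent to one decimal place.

27.0%

Numerator → 515 + 22 = 537
Eligible (known) → 515 + 22 + 540 + 421 + 84 = 1582
e = 1582 / (1582 + 284) = 1582 / 1866 = 0.8478
e × U → 0.8478 × 478 = 405.25
Denom → 1582 + 405.25 = 1987.25
RR4 = 537 / 1987.25 = 0.2702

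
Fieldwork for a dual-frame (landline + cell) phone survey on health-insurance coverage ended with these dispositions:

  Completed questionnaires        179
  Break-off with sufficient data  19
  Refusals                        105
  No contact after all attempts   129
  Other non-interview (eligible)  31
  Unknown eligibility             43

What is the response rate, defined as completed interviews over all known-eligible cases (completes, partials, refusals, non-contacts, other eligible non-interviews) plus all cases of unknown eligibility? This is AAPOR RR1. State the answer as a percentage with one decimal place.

35.4%

Numerator → 179
Denominator → 179 + 19 + 105 + 129 + 31 + 43 = 506
RR1 = 179 / 506 = 0.3538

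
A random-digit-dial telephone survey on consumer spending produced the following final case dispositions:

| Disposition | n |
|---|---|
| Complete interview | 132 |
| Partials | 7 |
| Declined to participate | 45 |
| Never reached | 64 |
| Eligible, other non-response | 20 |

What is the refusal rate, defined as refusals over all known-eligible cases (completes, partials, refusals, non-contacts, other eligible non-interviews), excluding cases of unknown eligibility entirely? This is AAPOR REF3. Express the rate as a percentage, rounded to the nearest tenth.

Top = 45
Base = 132 + 7 + 45 + 64 + 20 = 268
REF3 = 45 / 268 = 0.1679

16.8%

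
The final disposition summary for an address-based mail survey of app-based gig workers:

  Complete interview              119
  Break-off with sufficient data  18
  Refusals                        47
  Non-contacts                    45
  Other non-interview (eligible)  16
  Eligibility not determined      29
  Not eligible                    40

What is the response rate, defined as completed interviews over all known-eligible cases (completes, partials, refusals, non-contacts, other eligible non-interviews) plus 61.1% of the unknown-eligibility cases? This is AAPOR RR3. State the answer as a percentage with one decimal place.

Numerator = 119
Known eligible = 119 + 18 + 47 + 45 + 16 = 245
Estimated eligible among unknowns = 0.6110 × 29 = 17.72
Denom = 245 + 17.72 = 262.72
RR3 = 119 / 262.72 = 0.4530

45.3%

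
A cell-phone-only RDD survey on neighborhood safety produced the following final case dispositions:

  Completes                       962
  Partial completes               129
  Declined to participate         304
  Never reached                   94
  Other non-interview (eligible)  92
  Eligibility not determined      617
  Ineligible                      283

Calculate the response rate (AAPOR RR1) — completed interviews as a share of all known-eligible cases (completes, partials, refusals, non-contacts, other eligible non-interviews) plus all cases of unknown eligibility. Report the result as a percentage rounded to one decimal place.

Num → 962
Denominator → 962 + 129 + 304 + 94 + 92 + 617 = 2198
RR1 = 962 / 2198 = 0.4377

43.8%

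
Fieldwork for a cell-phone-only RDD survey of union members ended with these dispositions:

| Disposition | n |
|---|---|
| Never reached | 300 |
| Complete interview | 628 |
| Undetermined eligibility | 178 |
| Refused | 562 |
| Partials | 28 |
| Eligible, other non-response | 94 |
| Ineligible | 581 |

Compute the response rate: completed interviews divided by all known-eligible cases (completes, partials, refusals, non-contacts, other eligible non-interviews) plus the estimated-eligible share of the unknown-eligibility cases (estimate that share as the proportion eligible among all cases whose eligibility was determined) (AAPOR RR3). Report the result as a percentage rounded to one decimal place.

36.0%

Num: 628
Eligible (known): 628 + 28 + 562 + 300 + 94 = 1612
e = 1612 / (1612 + 581) = 1612 / 2193 = 0.7351
Eligible share of unknowns: 0.7351 × 178 = 130.85
Base: 1612 + 130.85 = 1742.85
RR3 = 628 / 1742.85 = 0.3603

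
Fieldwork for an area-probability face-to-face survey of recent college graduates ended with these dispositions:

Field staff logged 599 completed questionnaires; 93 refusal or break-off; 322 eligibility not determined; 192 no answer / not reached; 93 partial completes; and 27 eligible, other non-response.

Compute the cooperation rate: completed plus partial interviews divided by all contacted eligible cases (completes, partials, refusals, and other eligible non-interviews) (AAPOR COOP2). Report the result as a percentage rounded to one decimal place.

Top → 599 + 93 = 692
Denominator → 599 + 93 + 93 + 27 = 812
COOP2 = 692 / 812 = 0.8522

85.2%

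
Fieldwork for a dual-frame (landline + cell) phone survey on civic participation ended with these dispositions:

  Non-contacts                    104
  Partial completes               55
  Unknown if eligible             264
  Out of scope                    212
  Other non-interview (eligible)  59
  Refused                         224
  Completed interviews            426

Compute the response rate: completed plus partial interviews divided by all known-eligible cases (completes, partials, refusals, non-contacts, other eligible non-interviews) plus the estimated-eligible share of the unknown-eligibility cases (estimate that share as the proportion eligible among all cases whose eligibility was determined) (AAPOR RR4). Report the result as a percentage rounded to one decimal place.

Top → 426 + 55 = 481
Known eligible → 426 + 55 + 224 + 104 + 59 = 868
e = 868 / (868 + 212) = 868 / 1080 = 0.8037
e × U → 0.8037 × 264 = 212.18
Base → 868 + 212.18 = 1080.18
RR4 = 481 / 1080.18 = 0.4453

44.5%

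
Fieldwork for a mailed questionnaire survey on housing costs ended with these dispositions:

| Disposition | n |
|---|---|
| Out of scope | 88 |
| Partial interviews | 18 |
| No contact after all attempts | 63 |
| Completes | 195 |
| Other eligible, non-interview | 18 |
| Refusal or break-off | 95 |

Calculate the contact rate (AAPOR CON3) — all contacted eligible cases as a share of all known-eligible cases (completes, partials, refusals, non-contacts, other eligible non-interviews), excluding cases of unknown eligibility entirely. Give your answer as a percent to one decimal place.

83.8%

Top = 195 + 18 + 95 + 18 = 326
Base = 195 + 18 + 95 + 63 + 18 = 389
CON3 = 326 / 389 = 0.8380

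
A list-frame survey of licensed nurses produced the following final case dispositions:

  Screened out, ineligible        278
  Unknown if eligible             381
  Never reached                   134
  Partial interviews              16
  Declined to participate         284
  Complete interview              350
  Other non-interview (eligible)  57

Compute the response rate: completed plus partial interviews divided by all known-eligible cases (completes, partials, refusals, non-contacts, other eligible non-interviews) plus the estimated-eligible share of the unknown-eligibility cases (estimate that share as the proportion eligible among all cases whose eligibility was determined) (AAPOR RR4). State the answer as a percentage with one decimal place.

Num: 350 + 16 = 366
Eligible (known): 350 + 16 + 284 + 134 + 57 = 841
e = 841 / (841 + 278) = 841 / 1119 = 0.7516
Estimated eligible among unknowns: 0.7516 × 381 = 286.36
Base: 841 + 286.36 = 1127.36
RR4 = 366 / 1127.36 = 0.3247

32.5%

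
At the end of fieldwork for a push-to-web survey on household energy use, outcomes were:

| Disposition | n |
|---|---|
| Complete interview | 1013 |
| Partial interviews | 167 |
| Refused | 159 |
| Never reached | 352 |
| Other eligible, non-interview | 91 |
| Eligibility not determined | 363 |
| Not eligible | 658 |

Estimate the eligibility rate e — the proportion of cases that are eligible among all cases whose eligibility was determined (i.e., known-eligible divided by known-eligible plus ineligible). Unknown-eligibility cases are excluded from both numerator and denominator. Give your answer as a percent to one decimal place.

73.0%

Determined eligible = 1013 + 167 + 159 + 352 + 91 = 1782
e = 1782 / (1782 + 658) = 1782 / 2440 = 0.7303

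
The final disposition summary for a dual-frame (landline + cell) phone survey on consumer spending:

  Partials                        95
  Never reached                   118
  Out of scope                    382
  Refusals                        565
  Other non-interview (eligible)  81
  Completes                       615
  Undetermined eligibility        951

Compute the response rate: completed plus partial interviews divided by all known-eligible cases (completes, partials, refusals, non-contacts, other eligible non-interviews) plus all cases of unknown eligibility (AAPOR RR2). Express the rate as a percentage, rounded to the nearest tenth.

29.3%

Top: 615 + 95 = 710
Denom: 615 + 95 + 565 + 118 + 81 + 951 = 2425
RR2 = 710 / 2425 = 0.2928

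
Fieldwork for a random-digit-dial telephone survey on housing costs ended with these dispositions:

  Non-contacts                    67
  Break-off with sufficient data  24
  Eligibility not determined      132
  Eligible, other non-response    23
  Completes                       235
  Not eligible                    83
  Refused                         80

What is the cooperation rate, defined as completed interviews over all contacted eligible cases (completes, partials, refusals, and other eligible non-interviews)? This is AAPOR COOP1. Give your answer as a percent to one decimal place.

Num: 235
Base: 235 + 24 + 80 + 23 = 362
COOP1 = 235 / 362 = 0.6492

64.9%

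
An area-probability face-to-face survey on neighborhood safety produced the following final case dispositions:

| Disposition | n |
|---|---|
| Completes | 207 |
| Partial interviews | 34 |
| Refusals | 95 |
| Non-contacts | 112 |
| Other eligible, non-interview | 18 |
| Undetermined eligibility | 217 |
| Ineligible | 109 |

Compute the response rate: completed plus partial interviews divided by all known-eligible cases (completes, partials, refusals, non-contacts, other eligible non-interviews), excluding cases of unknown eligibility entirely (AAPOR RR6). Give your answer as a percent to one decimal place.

51.7%

Numerator: 207 + 34 = 241
Denom: 207 + 34 + 95 + 112 + 18 = 466
RR6 = 241 / 466 = 0.5172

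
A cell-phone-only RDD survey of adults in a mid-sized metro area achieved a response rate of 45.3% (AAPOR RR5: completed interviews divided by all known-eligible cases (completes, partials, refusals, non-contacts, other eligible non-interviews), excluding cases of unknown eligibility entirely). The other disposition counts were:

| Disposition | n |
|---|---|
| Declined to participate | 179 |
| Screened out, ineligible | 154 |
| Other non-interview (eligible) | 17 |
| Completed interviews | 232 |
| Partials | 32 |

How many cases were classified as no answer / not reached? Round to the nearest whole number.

52

RR5 = 232 / D = 0.453
D = 232 / 0.453 = 512.1
Rest of base = 460
no answer / not reached = 512.1 − 460 ≈ 52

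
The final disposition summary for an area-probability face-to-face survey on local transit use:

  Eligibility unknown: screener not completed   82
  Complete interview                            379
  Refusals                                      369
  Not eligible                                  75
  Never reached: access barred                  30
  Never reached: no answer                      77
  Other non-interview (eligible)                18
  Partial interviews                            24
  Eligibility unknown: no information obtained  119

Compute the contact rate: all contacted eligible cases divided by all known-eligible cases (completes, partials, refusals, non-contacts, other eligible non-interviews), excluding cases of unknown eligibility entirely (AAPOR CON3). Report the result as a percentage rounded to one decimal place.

88.1%

Non-contacts = 77 + 30 = 107
Eligibility not determined = 82 + 119 = 201
Top → 379 + 24 + 369 + 18 = 790
Denominator → 379 + 24 + 369 + 107 + 18 = 897
CON3 = 790 / 897 = 0.8807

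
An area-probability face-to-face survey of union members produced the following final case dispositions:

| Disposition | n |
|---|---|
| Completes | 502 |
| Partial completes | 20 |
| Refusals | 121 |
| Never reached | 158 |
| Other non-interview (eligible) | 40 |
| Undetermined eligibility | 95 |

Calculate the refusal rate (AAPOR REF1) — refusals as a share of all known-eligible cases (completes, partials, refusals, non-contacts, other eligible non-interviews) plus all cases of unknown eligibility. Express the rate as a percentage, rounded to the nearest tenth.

12.9%

Num → 121
Denominator → 502 + 20 + 121 + 158 + 40 + 95 = 936
REF1 = 121 / 936 = 0.1293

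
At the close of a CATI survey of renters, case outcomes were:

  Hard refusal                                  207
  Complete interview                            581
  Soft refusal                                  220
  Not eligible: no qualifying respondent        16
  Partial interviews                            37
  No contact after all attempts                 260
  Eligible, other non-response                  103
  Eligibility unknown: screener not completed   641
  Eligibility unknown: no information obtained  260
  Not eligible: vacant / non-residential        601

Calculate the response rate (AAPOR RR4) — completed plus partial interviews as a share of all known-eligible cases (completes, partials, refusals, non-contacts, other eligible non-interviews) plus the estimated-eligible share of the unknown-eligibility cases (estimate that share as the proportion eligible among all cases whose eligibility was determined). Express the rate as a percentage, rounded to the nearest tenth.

Declined to participate = 207 + 220 = 427
Eligibility not determined = 641 + 260 = 901
Not eligible = 16 + 601 = 617
Num: 581 + 37 = 618
Known eligible: 581 + 37 + 427 + 260 + 103 = 1408
e = 1408 / (1408 + 617) = 1408 / 2025 = 0.6953
Estimated eligible among unknowns: 0.6953 × 901 = 626.47
Denom: 1408 + 626.47 = 2034.47
RR4 = 618 / 2034.47 = 0.3038

30.4%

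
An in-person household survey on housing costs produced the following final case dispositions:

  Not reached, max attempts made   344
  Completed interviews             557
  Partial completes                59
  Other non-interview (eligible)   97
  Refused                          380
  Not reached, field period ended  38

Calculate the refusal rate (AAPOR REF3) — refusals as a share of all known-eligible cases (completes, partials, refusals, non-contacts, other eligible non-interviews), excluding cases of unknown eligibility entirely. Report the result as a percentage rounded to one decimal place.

No answer / not reached = 38 + 344 = 382
Num → 380
Base → 557 + 59 + 380 + 382 + 97 = 1475
REF3 = 380 / 1475 = 0.2576

25.8%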